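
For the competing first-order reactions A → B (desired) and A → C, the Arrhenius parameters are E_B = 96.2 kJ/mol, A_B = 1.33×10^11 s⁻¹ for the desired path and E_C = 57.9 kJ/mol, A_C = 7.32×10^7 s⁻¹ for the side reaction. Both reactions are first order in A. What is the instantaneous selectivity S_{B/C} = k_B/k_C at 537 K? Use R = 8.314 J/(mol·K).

0.342

With equal orders, S_{B/C} = k_B/k_C = (A_B/A_C)·exp[(E_C−E_B)/(RT)].
(E_C−E_B)/(RT) = (57.9−96.2)×10³/(8.314×537) = -38300/4465 = -8.579.
k_B/k_C = (1.33×10^11/7.32×10^7)·exp(-8.579) = 1817 × 1.881×10^-4 = 0.342.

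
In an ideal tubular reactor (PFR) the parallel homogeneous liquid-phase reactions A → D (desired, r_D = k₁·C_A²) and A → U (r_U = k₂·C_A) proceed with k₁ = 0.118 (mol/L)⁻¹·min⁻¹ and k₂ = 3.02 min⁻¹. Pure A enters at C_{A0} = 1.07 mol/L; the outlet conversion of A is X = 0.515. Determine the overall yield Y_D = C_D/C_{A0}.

C_A = C_{A0}(1−X) = 0.5190 mol/L.
Along a PFR/batch, dC_U/dC_A = −r_U/(r_D+r_U) = −k₂/(k₂+k₁·C_A).
Integrating from C_{A0} to C_A: C_U = (3.02/0.118)·ln[(3.02+0.118·1.07)/(3.02+0.118·0.519)] = 25.59·ln(3.146/3.081) = 0.5345 mol/L.
Then C_D = (C_{A0}−C_A) − C_U = 0.5511 − 0.5345 = 0.01657 mol/L.
Y_D = C_D/C_{A0} = 0.01657/1.07 = 0.0155.

0.0155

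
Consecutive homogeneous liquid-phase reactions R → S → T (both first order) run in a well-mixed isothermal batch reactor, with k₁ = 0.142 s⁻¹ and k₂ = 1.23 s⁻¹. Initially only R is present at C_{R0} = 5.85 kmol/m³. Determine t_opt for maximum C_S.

1.98 s

For first-order series the maximum of C_S occurs at t_opt = ln(k₂/k₁)/(k₂−k₁).
= ln(1.23/0.142)/(1.23−0.142) = ln(8.662)/1.088 = 2.159/1.088 = 1.98 s.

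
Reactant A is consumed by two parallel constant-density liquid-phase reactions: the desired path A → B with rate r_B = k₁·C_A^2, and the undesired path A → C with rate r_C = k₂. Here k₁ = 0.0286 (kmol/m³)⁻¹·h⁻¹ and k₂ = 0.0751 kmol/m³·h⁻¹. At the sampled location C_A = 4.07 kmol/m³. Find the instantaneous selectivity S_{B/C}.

S_{B/C} = r_B/r_C = (k₁·C_A^2)/(k₂) = (k₁/k₂)·C_A^2.
= (0.0286×4.070^2) / (0.0751) = 0.4738/0.07510 = 6.31.

6.31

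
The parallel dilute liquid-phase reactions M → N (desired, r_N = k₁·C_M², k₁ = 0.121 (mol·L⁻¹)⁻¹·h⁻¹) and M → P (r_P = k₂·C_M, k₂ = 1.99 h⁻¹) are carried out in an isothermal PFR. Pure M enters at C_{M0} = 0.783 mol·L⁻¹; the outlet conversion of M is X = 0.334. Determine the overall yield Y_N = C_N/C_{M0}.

0.0127

C_M = C_{M0}(1−X) = 0.5215 mol·L⁻¹.
Along a PFR/batch, dC_P/dC_M = −r_P/(r_N+r_P) = −k₂/(k₂+k₁·C_M).
Integrating from C_{M0} to C_M: C_P = (1.99/0.121)·ln[(1.99+0.121·0.783)/(1.99+0.121·0.521)] = 16.45·ln(2.085/2.053) = 0.2516 mol·L⁻¹.
Then C_N = (C_{M0}−C_M) − C_P = 0.2615 − 0.2516 = 0.009971 mol·L⁻¹.
Y_N = C_N/C_{M0} = 0.009971/0.783 = 0.0127.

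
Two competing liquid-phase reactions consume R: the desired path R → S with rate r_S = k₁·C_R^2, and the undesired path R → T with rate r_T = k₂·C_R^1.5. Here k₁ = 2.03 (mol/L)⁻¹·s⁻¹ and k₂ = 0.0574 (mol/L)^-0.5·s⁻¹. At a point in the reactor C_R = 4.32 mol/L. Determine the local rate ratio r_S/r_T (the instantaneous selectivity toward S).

S_{S/T} = r_S/r_T = (k₁·C_R^2)/(k₂·C_R^1.5) = (k₁/k₂)·C_R^0.5.
= (2.03×4.320^2) / (0.0574×4.320^1.5) = 37.88/0.5154 = 73.5.

73.5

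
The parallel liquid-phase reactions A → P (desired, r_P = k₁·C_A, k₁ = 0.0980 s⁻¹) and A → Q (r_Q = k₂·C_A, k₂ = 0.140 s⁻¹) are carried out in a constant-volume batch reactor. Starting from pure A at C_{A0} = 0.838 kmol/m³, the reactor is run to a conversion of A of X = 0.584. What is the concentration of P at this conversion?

0.202 kmol/m³

C_A = C_{A0}(1−X) = 0.3486 kmol/m³.
Both paths are first order in A, so the instantaneous fraction to P is constant: dC_P/d(−C_A) = k₁/(k₁+k₂) = 0.4118.
C_P = 0.4118·(C_{A0}−C_A) = 0.4118×0.4894 = 0.202 kmol/m³.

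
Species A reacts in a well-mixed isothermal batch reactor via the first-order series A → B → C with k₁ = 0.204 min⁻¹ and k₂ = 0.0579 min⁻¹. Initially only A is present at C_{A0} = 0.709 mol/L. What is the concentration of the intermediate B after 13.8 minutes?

The intermediate concentration in a first-order A→B→C sequence is C_B = k₁C_{A0}(e^(−k₁t) − e^(−k₂t))/(k₂−k₁).
e^(−k₁t) = e^(−0.204×13.8) = e^(−2.815) = 0.05989; e^(−k₂t) = e^(−0.7990) = 0.4498.
C_B = 0.204×0.709/(0.0579−0.204) × (0.05989−0.4498) = (-0.9900)×(-0.3899) = 0.3860 mol/L.

0.386 mol/L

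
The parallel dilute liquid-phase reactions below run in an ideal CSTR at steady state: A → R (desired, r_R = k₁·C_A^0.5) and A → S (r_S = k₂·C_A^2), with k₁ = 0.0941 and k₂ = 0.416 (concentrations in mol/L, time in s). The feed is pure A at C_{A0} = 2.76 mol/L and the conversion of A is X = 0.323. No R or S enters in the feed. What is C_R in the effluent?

0.0725 mol/L

Exit C_A = C_{A0}(1−X) = 2.76×0.677 = 1.869 mol/L.
Rates in a CSTR are evaluated at the outlet concentration: r_R = 0.0941×1.869^0.5 = 0.1286, r_S = 0.416×1.869^2 = 1.452.
Fraction of consumed A going to R: r_R/(r_R+r_S) = 0.08136.
C_R = 0.08136·C_{A0}·X = 0.08136×2.76×0.323 = 0.0725 mol/L.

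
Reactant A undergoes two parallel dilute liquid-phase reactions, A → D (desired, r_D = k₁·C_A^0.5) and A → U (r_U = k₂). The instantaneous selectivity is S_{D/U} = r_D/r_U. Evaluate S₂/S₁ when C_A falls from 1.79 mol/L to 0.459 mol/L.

0.506

S_{D/U} = (k₁/k₂)·C_A^0.5, so S₂/S₁ = (C_{A,2}/C_{A,1})^0.5.
= (0.459/1.79)^0.5 = (0.2564)^0.5 = 0.506.
Selectivity toward D falls as C_A falls — high-concentration operation is favoured.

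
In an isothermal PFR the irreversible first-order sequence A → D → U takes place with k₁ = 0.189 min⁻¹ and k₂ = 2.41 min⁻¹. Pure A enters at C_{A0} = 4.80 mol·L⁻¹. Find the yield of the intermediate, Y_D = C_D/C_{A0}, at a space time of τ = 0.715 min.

The intermediate concentration in a first-order A→B→C sequence is C_D = k₁C_{A0}(e^(−k₁τ) − e^(−k₂τ))/(k₂−k₁).
e^(−k₁τ) = e^(−0.189×0.715) = e^(−0.1351) = 0.8736; e^(−k₂τ) = e^(−1.723) = 0.1785.
C_D = 0.189×4.80/(2.41−0.189) × (0.8736−0.1785) = 0.4085×0.6951 = 0.2839 mol·L⁻¹.
Y_D = C_D/C_{A0} = 0.2839/4.80 = 0.0592.

0.0592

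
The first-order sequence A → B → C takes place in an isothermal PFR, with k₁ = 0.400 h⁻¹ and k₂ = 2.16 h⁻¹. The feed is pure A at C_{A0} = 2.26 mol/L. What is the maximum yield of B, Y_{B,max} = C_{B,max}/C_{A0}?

0.126

At the optimum, C_{B,max}/C_{A0} = (k₁/k₂)^[k₂/(k₂−k₁)].
= (0.400/2.16)^(2.16/(2.16−0.400)) = (0.1852)^(1.227) = 0.1262.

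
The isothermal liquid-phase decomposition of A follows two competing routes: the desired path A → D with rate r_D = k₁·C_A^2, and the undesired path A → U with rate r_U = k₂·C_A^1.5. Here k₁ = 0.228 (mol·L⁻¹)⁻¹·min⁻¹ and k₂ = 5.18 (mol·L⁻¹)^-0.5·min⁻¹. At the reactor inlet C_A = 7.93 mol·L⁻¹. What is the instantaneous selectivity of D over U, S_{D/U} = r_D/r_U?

S_{D/U} = r_D/r_U = (k₁·C_A^2)/(k₂·C_A^1.5) = (k₁/k₂)·C_A^0.5.
= (0.228×7.930^2) / (5.18×7.930^1.5) = 14.34/115.7 = 0.124.
Since the desired path is higher order in A, keeping C_A high (PFR or concentrated feed) favours D.

0.124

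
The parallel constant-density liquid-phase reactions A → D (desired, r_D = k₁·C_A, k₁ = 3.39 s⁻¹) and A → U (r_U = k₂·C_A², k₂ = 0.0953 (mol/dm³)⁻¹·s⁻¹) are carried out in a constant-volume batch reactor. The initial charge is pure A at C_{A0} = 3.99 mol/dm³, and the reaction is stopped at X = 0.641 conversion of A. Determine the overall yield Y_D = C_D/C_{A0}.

C_A = C_{A0}(1−X) = 1.432 mol/dm³.
Along a PFR/batch, dC_D/dC_A = −r_D/(r_D+r_U) = −k₁/(k₁+k₂·C_A).
Integrating from C_{A0} to C_A: C_D = (3.39/0.0953)·ln[(3.39+0.0953·3.99)/(3.39+0.0953·1.43)] = 35.57·ln(3.770/3.527) = 2.377 mol/dm³.
Y_D = C_D/C_{A0} = 2.377/3.99 = 0.596.

0.596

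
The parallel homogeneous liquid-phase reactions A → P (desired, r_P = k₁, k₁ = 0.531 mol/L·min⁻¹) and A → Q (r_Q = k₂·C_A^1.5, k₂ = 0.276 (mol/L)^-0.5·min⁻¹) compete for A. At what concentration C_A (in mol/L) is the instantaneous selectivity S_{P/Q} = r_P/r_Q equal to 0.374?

2.98 mol/L

S_{P/Q} = (k₁/k₂)·C_A^-1.5 ⇒ C_A = (S·k₂/k₁)^(1/(-1.5)).
= (0.374×0.276/0.531)^(-0.6667) = (0.1944)^(-0.6667) = 2.98 mol/L.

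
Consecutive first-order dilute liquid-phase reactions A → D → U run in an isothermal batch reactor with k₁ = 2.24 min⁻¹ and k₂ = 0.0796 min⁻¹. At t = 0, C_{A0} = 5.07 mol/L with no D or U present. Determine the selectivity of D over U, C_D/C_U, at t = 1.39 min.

12.0

The intermediate concentration in a first-order A→B→C sequence is C_D = k₁C_{A0}(e^(−k₁t) − e^(−k₂t))/(k₂−k₁).
e^(−k₁t) = e^(−2.24×1.39) = e^(−3.114) = 0.04444; e^(−k₂t) = e^(−0.1106) = 0.8953.
C_D = 2.24×5.07/(0.0796−2.24) × (0.04444−0.8953) = (-5.257)×(-0.8508) = 4.473 mol/L.
C_A = C_{A0}e^(−k₁t) = 0.2253 mol/L, so C_U = C_{A0}−C_A−C_D = 0.3721 mol/L; C_D/C_U = 12.0.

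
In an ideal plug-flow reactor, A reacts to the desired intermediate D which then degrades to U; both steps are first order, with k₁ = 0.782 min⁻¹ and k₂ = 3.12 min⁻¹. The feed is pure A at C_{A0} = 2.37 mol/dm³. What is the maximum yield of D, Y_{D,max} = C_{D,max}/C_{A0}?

0.158

For a first-order series the maximum intermediate yield is C_{D,max}/C_{A0} = (k₁/k₂)^[k₂/(k₂−k₁)].
= (0.782/3.12)^(3.12/(3.12−0.782)) = (0.2506)^(1.334) = 0.1578.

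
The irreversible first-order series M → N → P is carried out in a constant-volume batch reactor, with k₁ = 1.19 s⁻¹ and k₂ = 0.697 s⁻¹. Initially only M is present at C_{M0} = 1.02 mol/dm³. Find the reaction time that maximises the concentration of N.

1.09 s

The intermediate peaks when r₁ = r₂, i.e. k₁e^(−k₁t) = k₂e^(−k₂t), giving t_opt = ln(k₂/k₁)/(k₂−k₁).
= ln(0.697/1.19)/(0.697−1.19) = ln(0.5857)/-0.4930 = -0.5349/-0.4930 = 1.09 s.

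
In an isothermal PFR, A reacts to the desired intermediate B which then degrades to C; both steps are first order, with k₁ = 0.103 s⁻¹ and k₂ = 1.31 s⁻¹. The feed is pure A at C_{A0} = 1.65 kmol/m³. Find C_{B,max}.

Evaluating C_B at τ_opt = ln(k₂/k₁)/(k₂−k₁) gives C_{B,max}/C_{A0} = (k₁/k₂)^[k₂/(k₂−k₁)].
= (0.103/1.31)^(1.31/(1.31−0.103)) = (0.07863)^(1.085) = 0.06329.
C_{B,max} = 0.06329×1.65 = 0.104 kmol/m³.

0.104 kmol/m³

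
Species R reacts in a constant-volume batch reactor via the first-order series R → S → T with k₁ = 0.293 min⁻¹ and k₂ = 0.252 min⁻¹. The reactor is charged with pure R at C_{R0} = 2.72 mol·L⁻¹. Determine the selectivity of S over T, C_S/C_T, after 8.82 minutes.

Solving the coupled first-order balances gives C_S(t) = [k₁/(k₂−k₁)]·C_{R0}·(e^(−k₁t) − e^(−k₂t)).
e^(−k₁t) = e^(−0.293×8.82) = e^(−2.584) = 0.07545; e^(−k₂t) = e^(−2.223) = 0.1083.
C_S = 0.293×2.72/(0.252−0.293) × (0.07545−0.1083) = (-19.44)×(-0.03287) = 0.6389 mol·L⁻¹.
C_R = C_{R0}e^(−k₁t) = 0.2052 mol·L⁻¹, so C_T = C_{R0}−C_R−C_S = 1.876 mol·L⁻¹; C_S/C_T = 0.341.

0.341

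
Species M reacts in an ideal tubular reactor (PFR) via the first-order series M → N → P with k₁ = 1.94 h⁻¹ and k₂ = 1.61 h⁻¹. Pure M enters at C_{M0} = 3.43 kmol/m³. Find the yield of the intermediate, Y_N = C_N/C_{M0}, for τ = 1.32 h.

Solving the coupled first-order balances gives C_N(τ) = [k₁/(k₂−k₁)]·C_{M0}·(e^(−k₁τ) − e^(−k₂τ)).
e^(−k₁τ) = e^(−1.94×1.32) = e^(−2.561) = 0.07724; e^(−k₂τ) = e^(−2.125) = 0.1194.
C_N = 1.94×3.43/(1.61−1.94) × (0.07724−0.1194) = (-20.16)×(-0.04217) = 0.8502 kmol/m³.
Y_N = C_N/C_{M0} = 0.8502/3.43 = 0.248.

0.248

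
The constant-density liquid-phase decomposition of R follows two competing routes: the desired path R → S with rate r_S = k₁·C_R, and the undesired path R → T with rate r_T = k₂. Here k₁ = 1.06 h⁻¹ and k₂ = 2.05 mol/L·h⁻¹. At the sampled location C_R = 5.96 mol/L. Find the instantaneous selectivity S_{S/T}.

S_{S/T} = r_S/r_T = (k₁·C_R)/(k₂) = (k₁/k₂)·C_R.
= (1.06×5.960) / (2.05) = 6.318/2.050 = 3.08.

3.08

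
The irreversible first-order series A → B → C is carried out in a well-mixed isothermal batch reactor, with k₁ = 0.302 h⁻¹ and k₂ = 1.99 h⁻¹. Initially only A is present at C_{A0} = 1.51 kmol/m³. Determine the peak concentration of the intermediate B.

Evaluating C_B at t_opt = ln(k₂/k₁)/(k₂−k₁) gives C_{B,max}/C_{A0} = (k₁/k₂)^[k₂/(k₂−k₁)].
= (0.302/1.99)^(1.99/(1.99−0.302)) = (0.1518)^(1.179) = 0.1083.
C_{B,max} = 0.1083×1.51 = 0.164 kmol/m³.

0.164 kmol/m³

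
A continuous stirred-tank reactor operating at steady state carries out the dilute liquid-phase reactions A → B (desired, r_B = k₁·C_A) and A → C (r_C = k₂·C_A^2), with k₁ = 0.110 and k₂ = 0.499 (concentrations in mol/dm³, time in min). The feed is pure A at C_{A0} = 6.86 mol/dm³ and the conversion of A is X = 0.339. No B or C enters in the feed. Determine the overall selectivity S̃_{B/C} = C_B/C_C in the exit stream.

Exit C_A = C_{A0}(1−X) = 6.86×0.661 = 4.534 mol/dm³.
A CSTR operates uniformly at the exit composition, giving r_B = 0.4988 and r_C = 10.26 (each k·C_A^n at C_A = 4.534).
Overall selectivity = C_B/C_C = r_Bτ/(r_Cτ) = r_B/r_C = 0.0486.

0.0486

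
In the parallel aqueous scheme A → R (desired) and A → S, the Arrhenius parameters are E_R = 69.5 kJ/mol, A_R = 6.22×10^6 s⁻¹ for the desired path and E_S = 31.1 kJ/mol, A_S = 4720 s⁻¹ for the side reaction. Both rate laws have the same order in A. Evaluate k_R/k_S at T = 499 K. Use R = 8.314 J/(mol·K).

0.126

With equal orders, S_{R/S} = k_R/k_S = (A_R/A_S)·exp[(E_S−E_R)/(RT)].
(E_S−E_R)/(RT) = (31.1−69.5)×10³/(8.314×499) = -38400/4149 = -9.256.
k_R/k_S = (6.22×10^6/4720)·exp(-9.256) = 1318 × 9.554×10^-5 = 0.126.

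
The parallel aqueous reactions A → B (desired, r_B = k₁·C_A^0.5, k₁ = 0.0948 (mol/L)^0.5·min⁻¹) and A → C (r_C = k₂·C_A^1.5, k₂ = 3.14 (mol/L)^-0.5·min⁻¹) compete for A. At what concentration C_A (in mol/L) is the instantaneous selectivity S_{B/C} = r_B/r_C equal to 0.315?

0.0958 mol/L

S_{B/C} = (k₁/k₂)·C_A⁻¹ ⇒ C_A = (S·k₂/k₁)^(-1).
= (0.315×3.14/0.0948)^(-1) = (10.43)^(-1) = 0.0958 mol/L.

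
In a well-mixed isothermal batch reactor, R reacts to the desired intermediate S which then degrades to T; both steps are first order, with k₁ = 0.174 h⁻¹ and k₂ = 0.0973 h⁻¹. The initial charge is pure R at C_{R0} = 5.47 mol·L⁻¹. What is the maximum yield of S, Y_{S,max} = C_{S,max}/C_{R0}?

0.478

For a first-order series the maximum intermediate yield is C_{S,max}/C_{R0} = (k₁/k₂)^[k₂/(k₂−k₁)].
= (0.174/0.0973)^(0.0973/(0.0973−0.174)) = (1.788)^(-1.269) = 0.4784.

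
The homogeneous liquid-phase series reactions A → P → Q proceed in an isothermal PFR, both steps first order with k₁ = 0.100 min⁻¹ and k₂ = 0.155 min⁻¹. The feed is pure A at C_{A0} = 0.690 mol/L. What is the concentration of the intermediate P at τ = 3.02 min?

Solving the coupled first-order balances gives C_P(τ) = [k₁/(k₂−k₁)]·C_{A0}·(e^(−k₁τ) − e^(−k₂τ)).
e^(−k₁τ) = e^(−0.100×3.02) = e^(−0.3020) = 0.7393; e^(−k₂τ) = e^(−0.4681) = 0.6262.
C_P = 0.100×0.690/(0.155−0.100) × (0.7393−0.6262) = 1.255×0.1131 = 0.1419 mol/L.

0.142 mol/L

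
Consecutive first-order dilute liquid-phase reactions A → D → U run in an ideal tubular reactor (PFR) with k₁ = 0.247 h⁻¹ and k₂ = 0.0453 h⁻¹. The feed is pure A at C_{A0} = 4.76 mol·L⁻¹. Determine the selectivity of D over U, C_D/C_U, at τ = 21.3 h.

For first-order series with pure A initially, C_D(τ) = k₁C_{A0}/(k₂−k₁)·(e^(−k₁τ) − e^(−k₂τ)).
e^(−k₁τ) = e^(−0.247×21.3) = e^(−5.261) = 0.005190; e^(−k₂τ) = e^(−0.9649) = 0.3810.
C_D = 0.247×4.76/(0.0453−0.247) × (0.005190−0.3810) = (-5.829)×(-0.3758) = 2.191 mol·L⁻¹.
C_A = C_{A0}e^(−k₁τ) = 0.02470 mol·L⁻¹, so C_U = C_{A0}−C_A−C_D = 2.545 mol·L⁻¹; C_D/C_U = 0.861.

0.861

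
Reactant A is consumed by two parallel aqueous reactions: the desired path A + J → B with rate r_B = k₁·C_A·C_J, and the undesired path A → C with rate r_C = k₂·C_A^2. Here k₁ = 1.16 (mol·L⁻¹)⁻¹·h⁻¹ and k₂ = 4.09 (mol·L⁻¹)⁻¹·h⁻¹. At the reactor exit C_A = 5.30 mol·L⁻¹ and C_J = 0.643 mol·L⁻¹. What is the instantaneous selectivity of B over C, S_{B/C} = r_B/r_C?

0.0344

S_{B/C} = r_B/r_C = (k₁·C_A·C_J)/(k₂·C_A^2) = (k₁/k₂)·C_A⁻¹·C_J.
= (1.16×5.300×0.6430) / (4.09×5.300^2) = 3.953/114.9 = 0.0344.
The undesired path is higher order in A, so low C_A (CSTR or dilute feed) favours B.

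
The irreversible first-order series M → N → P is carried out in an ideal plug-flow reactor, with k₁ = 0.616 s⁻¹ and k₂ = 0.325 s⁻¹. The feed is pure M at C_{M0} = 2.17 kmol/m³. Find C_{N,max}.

1.06 kmol/m³

At the optimum, C_{N,max}/C_{M0} = (k₁/k₂)^[k₂/(k₂−k₁)].
= (0.616/0.325)^(0.325/(0.325−0.616)) = (1.895)^(-1.117) = 0.4896.
C_{N,max} = 0.4896×2.17 = 1.06 kmol/m³.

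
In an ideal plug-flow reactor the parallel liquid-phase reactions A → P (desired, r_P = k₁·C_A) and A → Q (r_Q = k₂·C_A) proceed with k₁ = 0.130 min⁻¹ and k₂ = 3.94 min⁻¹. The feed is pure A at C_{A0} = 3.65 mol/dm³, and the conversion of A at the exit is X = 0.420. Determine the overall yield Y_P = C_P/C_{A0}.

0.0134

C_A = C_{A0}(1−X) = 2.117 mol/dm³.
Both paths are first order in A, so the instantaneous fraction to P is constant: dC_P/d(−C_A) = k₁/(k₁+k₂) = 0.03194.
C_P = 0.03194·(C_{A0}−C_A) = 0.03194×1.533 = 0.0490 mol/dm³.
Y_P = C_P/C_{A0} = 0.04897/3.65 = 0.0134.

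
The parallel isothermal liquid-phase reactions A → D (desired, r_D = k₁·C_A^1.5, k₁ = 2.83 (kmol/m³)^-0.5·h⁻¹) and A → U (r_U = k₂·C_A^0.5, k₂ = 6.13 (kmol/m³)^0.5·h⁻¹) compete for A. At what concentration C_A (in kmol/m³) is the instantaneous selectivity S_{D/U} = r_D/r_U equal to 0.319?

0.691 kmol/m³

S_{D/U} = (k₁/k₂)·C_A ⇒ C_A = S·k₂/k₁.
= 0.319×6.13/2.83 = 0.691 kmol/m³.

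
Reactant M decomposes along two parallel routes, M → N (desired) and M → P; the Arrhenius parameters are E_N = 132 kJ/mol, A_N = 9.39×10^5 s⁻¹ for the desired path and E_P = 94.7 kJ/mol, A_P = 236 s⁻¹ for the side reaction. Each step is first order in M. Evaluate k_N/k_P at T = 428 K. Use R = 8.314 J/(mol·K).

k_N/k_P = (A_N/A_P)·exp[−(E_N−E_P)/(RT)] = (A_N/A_P)·exp[(E_P−E_N)/(RT)].
(E_P−E_N)/(RT) = (94.7−132)×10³/(8.314×428) = -37300/3558 = -10.48.
k_N/k_P = (9.39×10^5/236)·exp(-10.48) = 3979 × 2.803×10^-5 = 0.112.
Since E_N > E_P, raising the temperature improves selectivity toward N.

0.112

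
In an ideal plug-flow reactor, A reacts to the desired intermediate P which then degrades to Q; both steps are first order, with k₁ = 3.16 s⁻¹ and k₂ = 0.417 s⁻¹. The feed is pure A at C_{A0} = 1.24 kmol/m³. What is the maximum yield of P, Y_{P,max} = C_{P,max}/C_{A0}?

For a first-order series the maximum intermediate yield is C_{P,max}/C_{A0} = (k₁/k₂)^[k₂/(k₂−k₁)].
= (3.16/0.417)^(0.417/(0.417−3.16)) = (7.578)^(-0.1520) = 0.7350.

0.735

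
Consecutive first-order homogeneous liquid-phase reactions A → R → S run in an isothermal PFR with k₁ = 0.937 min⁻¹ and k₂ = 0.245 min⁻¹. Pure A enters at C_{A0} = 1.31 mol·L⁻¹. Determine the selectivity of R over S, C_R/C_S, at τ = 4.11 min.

0.908

The intermediate concentration in a first-order A→B→C sequence is C_R = k₁C_{A0}(e^(−k₁τ) − e^(−k₂τ))/(k₂−k₁).
e^(−k₁τ) = e^(−0.937×4.11) = e^(−3.851) = 0.02126; e^(−k₂τ) = e^(−1.007) = 0.3653.
C_R = 0.937×1.31/(0.245−0.937) × (0.02126−0.3653) = (-1.774)×(-0.3441) = 0.6103 mol·L⁻¹.
C_A = C_{A0}e^(−k₁τ) = 0.02785 mol·L⁻¹, so C_S = C_{A0}−C_A−C_R = 0.6718 mol·L⁻¹; C_R/C_S = 0.908.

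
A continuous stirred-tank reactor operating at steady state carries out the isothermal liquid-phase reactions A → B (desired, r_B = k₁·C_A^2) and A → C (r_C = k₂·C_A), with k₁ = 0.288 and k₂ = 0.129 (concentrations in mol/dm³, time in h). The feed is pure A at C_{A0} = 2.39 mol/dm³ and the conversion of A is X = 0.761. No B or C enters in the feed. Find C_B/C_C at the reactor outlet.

Exit C_A = C_{A0}(1−X) = 2.39×0.239 = 0.5712 mol/dm³.
Rates in a CSTR are evaluated at the outlet concentration: r_B = 0.288×0.5712^2 = 0.09397, r_C = 0.129×0.5712 = 0.07369.
Overall selectivity = C_B/C_C = r_Bτ/(r_Cτ) = r_B/r_C = 1.28.

1.28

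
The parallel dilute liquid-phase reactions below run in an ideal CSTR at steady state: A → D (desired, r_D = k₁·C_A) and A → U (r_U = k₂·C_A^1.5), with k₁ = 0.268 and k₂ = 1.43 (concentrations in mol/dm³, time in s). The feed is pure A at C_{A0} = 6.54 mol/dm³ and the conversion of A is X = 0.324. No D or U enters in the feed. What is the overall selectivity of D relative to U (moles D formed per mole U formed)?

Exit C_A = C_{A0}(1−X) = 6.54×0.676 = 4.421 mol/dm³.
A CSTR operates uniformly at the exit composition, giving r_D = 1.185 and r_U = 13.29 (each k·C_A^n at C_A = 4.421).
Overall selectivity = C_D/C_U = r_Dτ/(r_Uτ) = r_D/r_U = 0.0891.

0.0891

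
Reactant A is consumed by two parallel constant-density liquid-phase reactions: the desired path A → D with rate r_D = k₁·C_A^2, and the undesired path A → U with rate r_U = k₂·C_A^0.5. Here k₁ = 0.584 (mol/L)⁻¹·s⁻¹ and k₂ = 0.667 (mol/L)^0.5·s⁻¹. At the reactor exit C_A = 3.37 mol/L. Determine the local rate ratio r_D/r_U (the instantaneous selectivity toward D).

S_{D/U} = r_D/r_U = (k₁·C_A^2)/(k₂·C_A^0.5) = (k₁/k₂)·C_A^1.5.
= (0.584×3.370^2) / (0.667×3.370^0.5) = 6.632/1.224 = 5.42.
Since the desired path is higher order in A, keeping C_A high (PFR or concentrated feed) favours D.

5.42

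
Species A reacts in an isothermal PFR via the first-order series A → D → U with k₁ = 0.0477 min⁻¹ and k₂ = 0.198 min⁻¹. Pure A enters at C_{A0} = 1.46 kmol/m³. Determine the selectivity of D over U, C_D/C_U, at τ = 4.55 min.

For first-order series with pure A initially, C_D(τ) = k₁C_{A0}/(k₂−k₁)·(e^(−k₁τ) − e^(−k₂τ)).
e^(−k₁τ) = e^(−0.0477×4.55) = e^(−0.2170) = 0.8049; e^(−k₂τ) = e^(−0.9009) = 0.4062.
C_D = 0.0477×1.46/(0.198−0.0477) × (0.8049−0.4062) = 0.4634×0.3987 = 0.1847 kmol/m³.
C_A = C_{A0}e^(−k₁τ) = 1.175 kmol/m³, so C_U = C_{A0}−C_A−C_D = 0.1001 kmol/m³; C_D/C_U = 1.85.

1.85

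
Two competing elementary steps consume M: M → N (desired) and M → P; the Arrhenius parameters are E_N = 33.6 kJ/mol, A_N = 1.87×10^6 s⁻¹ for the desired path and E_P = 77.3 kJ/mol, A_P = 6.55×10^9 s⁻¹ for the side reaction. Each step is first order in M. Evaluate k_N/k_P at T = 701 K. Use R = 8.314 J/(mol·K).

0.515

Since both paths have the same order in M, the concentration cancels and S_{N/P} = k_N/k_P = (A_N/A_P)·exp[(E_P−E_N)/(RT)].
(E_P−E_N)/(RT) = (77.3−33.6)×10³/(8.314×701) = 43700/5828 = 7.498.
k_N/k_P = (1.87×10^6/6.55×10^9)·exp(7.498) = 2.855×10^-4 × 1805 = 0.515.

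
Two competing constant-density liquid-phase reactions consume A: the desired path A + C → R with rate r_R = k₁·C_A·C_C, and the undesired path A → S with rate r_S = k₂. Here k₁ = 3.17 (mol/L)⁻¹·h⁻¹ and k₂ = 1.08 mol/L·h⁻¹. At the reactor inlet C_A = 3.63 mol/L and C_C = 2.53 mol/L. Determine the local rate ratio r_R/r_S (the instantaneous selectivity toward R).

27.0

S_{R/S} = r_R/r_S = (k₁·C_A·C_C)/(k₂) = (k₁/k₂)·C_A·C_C.
= (3.17×3.630×2.530) / (1.08) = 29.11/1.080 = 27.0.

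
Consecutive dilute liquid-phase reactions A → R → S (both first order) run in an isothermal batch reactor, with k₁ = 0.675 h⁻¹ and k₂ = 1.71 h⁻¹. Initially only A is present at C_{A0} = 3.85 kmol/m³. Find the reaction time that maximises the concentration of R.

0.898 h

Setting dC_R/dt = 0 gives t_opt = ln(k₂/k₁)/(k₂−k₁).
= ln(1.71/0.675)/(1.71−0.675) = ln(2.533)/1.035 = 0.9295/1.035 = 0.898 h.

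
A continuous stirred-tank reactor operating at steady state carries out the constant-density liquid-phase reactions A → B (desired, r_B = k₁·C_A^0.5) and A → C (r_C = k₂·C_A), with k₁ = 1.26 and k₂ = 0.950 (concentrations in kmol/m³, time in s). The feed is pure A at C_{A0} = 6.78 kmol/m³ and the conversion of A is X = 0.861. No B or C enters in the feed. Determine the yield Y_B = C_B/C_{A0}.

0.497

Exit C_A = C_{A0}(1−X) = 6.78×0.139 = 0.9424 kmol/m³.
A CSTR operates uniformly at the exit composition, giving r_B = 1.223 and r_C = 0.8953 (each k·C_A^n at C_A = 0.9424).
Fraction of consumed A going to B: r_B/(r_B+r_C) = 0.5774.
C_B = 0.5774·C_{A0}·X = 0.5774×6.78×0.861 = 3.37 kmol/m³; Y_B = C_B/C_{A0} = 0.497.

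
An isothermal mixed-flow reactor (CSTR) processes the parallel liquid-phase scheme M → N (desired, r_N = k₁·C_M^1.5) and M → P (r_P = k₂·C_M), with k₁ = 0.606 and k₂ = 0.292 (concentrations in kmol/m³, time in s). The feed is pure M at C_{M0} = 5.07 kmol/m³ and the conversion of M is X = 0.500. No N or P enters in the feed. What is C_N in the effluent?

1.95 kmol/m³

Exit C_M = C_{M0}(1−X) = 5.07×0.500 = 2.535 kmol/m³.
Rates in a CSTR are evaluated at the outlet concentration: r_N = 0.606×2.535^1.5 = 2.446, r_P = 0.292×2.535 = 0.7402.
Fraction of consumed M going to N: r_N/(r_N+r_P) = 0.7677.
C_N = 0.7677·C_{M0}·X = 0.7677×5.07×0.500 = 1.95 kmol/m³.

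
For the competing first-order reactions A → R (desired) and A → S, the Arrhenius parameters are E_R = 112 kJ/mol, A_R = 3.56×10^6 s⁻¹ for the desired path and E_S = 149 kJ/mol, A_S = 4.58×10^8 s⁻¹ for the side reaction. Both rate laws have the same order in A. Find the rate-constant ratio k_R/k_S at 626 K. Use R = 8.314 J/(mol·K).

9.51

k_R/k_S = (A_R/A_S)·exp[−(E_R−E_S)/(RT)] = (A_R/A_S)·exp[(E_S−E_R)/(RT)].
(E_S−E_R)/(RT) = (149−112)×10³/(8.314×626) = 37000/5205 = 7.109.
k_R/k_S = (3.56×10^6/4.58×10^8)·exp(7.109) = 0.007773 × 1223 = 9.51.
Since E_R < E_S, lowering the temperature improves selectivity toward R.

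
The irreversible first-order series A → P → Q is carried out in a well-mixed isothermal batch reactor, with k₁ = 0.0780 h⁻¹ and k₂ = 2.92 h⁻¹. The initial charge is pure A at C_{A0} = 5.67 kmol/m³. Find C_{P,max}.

Evaluating C_P at t_opt = ln(k₂/k₁)/(k₂−k₁) gives C_{P,max}/C_{A0} = (k₁/k₂)^[k₂/(k₂−k₁)].
= (0.0780/2.92)^(2.92/(2.92−0.0780)) = (0.02671)^(1.027) = 0.02418.
C_{P,max} = 0.02418×5.67 = 0.137 kmol/m³.

0.137 kmol/m³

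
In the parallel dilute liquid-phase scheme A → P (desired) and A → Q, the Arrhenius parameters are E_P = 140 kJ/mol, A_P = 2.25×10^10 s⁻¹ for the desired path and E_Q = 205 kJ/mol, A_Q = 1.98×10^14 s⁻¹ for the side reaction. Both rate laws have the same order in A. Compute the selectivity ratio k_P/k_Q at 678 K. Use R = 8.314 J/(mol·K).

11.6

Since both paths have the same order in A, the concentration cancels and S_{P/Q} = k_P/k_Q = (A_P/A_Q)·exp[(E_Q−E_P)/(RT)].
(E_Q−E_P)/(RT) = (205−140)×10³/(8.314×678) = 65000/5637 = 11.53.
k_P/k_Q = (2.25×10^10/1.98×10^14)·exp(11.53) = 1.136×10^-4 × 1.018×10^5 = 11.6.
Since E_P < E_Q, lowering the temperature improves selectivity toward P.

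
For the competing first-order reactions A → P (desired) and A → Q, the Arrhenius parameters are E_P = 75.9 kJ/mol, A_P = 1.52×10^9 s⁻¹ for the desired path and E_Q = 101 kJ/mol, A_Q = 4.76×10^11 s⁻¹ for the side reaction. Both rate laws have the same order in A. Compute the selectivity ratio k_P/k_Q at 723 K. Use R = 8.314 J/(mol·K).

0.208

Since both paths have the same order in A, the concentration cancels and S_{P/Q} = k_P/k_Q = (A_P/A_Q)·exp[(E_Q−E_P)/(RT)].
(E_Q−E_P)/(RT) = (101−75.9)×10³/(8.314×723) = 25100/6011 = 4.176.
k_P/k_Q = (1.52×10^9/4.76×10^11)·exp(4.176) = 0.003193 × 65.08 = 0.208.
Since E_P < E_Q, lowering the temperature improves selectivity toward P.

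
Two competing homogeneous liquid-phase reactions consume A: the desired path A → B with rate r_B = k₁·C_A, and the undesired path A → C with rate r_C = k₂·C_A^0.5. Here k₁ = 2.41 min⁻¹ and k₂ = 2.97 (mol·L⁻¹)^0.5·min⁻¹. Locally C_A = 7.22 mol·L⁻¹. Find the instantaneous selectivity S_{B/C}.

2.18

S_{B/C} = r_B/r_C = (k₁·C_A)/(k₂·C_A^0.5) = (k₁/k₂)·C_A^0.5.
= (2.41×7.220) / (2.97×7.220^0.5) = 17.40/7.980 = 2.18.
Since the desired path is higher order in A, keeping C_A high (PFR or concentrated feed) favours B.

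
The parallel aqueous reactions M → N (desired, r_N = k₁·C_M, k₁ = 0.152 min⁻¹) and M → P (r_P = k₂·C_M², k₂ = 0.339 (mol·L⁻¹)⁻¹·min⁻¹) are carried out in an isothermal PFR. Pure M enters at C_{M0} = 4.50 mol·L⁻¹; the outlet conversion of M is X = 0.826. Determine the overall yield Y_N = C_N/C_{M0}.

0.139

C_M = C_{M0}(1−X) = 0.7830 mol·L⁻¹.
Along a PFR/batch, dC_N/dC_M = −r_N/(r_N+r_P) = −k₁/(k₁+k₂·C_M).
Integrating from C_{M0} to C_M: C_N = (0.152/0.339)·ln[(0.152+0.339·4.50)/(0.152+0.339·0.783)] = 0.4484·ln(1.677/0.4174) = 0.6237 mol·L⁻¹.
Y_N = C_N/C_{M0} = 0.6237/4.50 = 0.139.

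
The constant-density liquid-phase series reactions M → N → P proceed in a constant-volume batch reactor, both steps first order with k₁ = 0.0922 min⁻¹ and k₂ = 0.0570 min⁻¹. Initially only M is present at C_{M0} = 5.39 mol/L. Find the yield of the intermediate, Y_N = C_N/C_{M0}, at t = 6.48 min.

0.369

Solving the coupled first-order balances gives C_N(t) = [k₁/(k₂−k₁)]·C_{M0}·(e^(−k₁t) − e^(−k₂t)).
e^(−k₁t) = e^(−0.0922×6.48) = e^(−0.5975) = 0.5502; e^(−k₂t) = e^(−0.3694) = 0.6912.
C_N = 0.0922×5.39/(0.0570−0.0922) × (0.5502−0.6912) = (-14.12)×(-0.1410) = 1.990 mol/L.
Y_N = C_N/C_{M0} = 1.990/5.39 = 0.369.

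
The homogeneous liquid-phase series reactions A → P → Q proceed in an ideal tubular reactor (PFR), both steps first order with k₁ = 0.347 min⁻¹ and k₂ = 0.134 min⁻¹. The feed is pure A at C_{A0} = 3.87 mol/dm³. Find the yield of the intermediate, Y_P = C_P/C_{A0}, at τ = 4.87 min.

0.548

For first-order series with pure A initially, C_P(τ) = k₁C_{A0}/(k₂−k₁)·(e^(−k₁τ) − e^(−k₂τ)).
e^(−k₁τ) = e^(−0.347×4.87) = e^(−1.690) = 0.1845; e^(−k₂τ) = e^(−0.6526) = 0.5207.
C_P = 0.347×3.87/(0.134−0.347) × (0.1845−0.5207) = (-6.305)×(-0.3362) = 2.119 mol/dm³.
Y_P = C_P/C_{A0} = 2.119/3.87 = 0.548.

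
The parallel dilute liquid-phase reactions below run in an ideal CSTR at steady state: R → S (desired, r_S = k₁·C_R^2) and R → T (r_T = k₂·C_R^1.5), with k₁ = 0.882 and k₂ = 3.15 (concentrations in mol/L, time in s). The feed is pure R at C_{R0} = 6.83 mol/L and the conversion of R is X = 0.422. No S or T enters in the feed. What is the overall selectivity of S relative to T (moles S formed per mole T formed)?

Exit C_R = C_{R0}(1−X) = 6.83×0.578 = 3.948 mol/L.
A CSTR operates uniformly at the exit composition, giving r_S = 13.75 and r_T = 24.71 (each k·C_R^n at C_R = 3.948).
Overall selectivity = C_S/C_T = r_Sτ/(r_Tτ) = r_S/r_T = 0.556.

0.556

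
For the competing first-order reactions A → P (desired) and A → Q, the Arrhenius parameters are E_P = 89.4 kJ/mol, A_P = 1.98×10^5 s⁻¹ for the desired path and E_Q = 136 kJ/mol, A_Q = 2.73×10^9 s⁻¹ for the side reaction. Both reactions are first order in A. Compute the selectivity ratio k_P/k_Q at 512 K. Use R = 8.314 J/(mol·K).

k_P/k_Q = (A_P/A_Q)·exp[−(E_P−E_Q)/(RT)] = (A_P/A_Q)·exp[(E_Q−E_P)/(RT)].
(E_Q−E_P)/(RT) = (136−89.4)×10³/(8.314×512) = 46600/4257 = 10.95.
k_P/k_Q = (1.98×10^5/2.73×10^9)·exp(10.95) = 7.253×10^-5 × 56799 = 4.12.

4.12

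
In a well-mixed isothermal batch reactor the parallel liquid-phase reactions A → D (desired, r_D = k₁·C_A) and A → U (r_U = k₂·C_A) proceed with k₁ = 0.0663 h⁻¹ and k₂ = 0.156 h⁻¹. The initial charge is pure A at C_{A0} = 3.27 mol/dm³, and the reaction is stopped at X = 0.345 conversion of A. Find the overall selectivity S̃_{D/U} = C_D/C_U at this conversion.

C_A = C_{A0}(1−X) = 2.142 mol/dm³.
Both paths are first order in A, so the instantaneous fraction to D is constant: dC_D/d(−C_A) = k₁/(k₁+k₂) = 0.2982.
C_D = 0.2982·(C_{A0}−C_A) = 0.2982×1.128 = 0.336 mol/dm³.
C_U = (C_{A0}−C_A)−C_D = 0.7917 mol/dm³; S̃_{D/U} = 0.3365/0.7917 = 0.425.

0.425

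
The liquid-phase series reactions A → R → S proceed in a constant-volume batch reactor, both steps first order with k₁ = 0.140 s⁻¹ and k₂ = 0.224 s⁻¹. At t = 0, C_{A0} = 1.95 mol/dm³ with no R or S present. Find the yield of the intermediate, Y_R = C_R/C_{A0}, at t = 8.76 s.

Solving the coupled first-order balances gives C_R(t) = [k₁/(k₂−k₁)]·C_{A0}·(e^(−k₁t) − e^(−k₂t)).
e^(−k₁t) = e^(−0.140×8.76) = e^(−1.226) = 0.2933; e^(−k₂t) = e^(−1.962) = 0.1405.
C_R = 0.140×1.95/(0.224−0.140) × (0.2933−0.1405) = 3.250×0.1528 = 0.4966 mol/dm³.
Y_R = C_R/C_{A0} = 0.4966/1.95 = 0.255.

0.255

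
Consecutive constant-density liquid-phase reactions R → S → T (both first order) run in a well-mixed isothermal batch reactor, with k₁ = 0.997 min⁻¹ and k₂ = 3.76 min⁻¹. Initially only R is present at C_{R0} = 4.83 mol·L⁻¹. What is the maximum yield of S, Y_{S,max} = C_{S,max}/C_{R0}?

0.164

For a first-order series the maximum intermediate yield is C_{S,max}/C_{R0} = (k₁/k₂)^[k₂/(k₂−k₁)].
= (0.997/3.76)^(3.76/(3.76−0.997)) = (0.2652)^(1.361) = 0.1642.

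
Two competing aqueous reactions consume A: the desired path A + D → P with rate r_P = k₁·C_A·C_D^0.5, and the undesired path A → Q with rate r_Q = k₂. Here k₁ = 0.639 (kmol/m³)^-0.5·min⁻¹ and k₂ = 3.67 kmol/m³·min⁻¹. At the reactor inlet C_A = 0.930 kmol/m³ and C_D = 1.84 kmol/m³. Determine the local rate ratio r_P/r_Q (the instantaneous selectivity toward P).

S_{P/Q} = r_P/r_Q = (k₁·C_A·C_D^0.5)/(k₂) = (k₁/k₂)·C_A·C_D^0.5.
= (0.639×0.9300×1.840^0.5) / (3.67) = 0.8061/3.670 = 0.220.

0.220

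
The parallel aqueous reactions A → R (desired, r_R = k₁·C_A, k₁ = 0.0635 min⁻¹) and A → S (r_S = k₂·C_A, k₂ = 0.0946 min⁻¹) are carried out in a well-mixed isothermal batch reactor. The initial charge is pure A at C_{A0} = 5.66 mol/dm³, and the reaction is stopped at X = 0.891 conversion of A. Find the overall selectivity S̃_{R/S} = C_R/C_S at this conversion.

C_A = C_{A0}(1−X) = 0.6169 mol/dm³.
Both paths are first order in A, so the instantaneous fraction to R is constant: dC_R/d(−C_A) = k₁/(k₁+k₂) = 0.4016.
C_R = 0.4016·(C_{A0}−C_A) = 0.4016×5.043 = 2.03 mol/dm³.
C_S = (C_{A0}−C_A)−C_R = 3.018 mol/dm³; S̃_{R/S} = 2.026/3.018 = 0.671.

0.671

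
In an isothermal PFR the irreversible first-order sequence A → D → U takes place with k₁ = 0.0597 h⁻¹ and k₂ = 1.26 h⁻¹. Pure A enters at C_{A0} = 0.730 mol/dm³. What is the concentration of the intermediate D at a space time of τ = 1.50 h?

0.0277 mol/dm³

For first-order series with pure A initially, C_D(τ) = k₁C_{A0}/(k₂−k₁)·(e^(−k₁τ) − e^(−k₂τ)).
e^(−k₁τ) = e^(−0.0597×1.50) = e^(−0.08955) = 0.9143; e^(−k₂τ) = e^(−1.890) = 0.1511.
C_D = 0.0597×0.730/(1.26−0.0597) × (0.9143−0.1511) = 0.03631×0.7633 = 0.02771 mol/dm³.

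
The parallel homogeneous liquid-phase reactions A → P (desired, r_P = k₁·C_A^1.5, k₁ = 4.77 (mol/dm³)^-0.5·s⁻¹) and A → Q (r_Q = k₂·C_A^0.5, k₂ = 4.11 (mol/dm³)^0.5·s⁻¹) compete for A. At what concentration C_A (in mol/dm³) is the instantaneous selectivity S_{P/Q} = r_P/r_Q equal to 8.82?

7.60 mol/dm³

S_{P/Q} = (k₁/k₂)·C_A ⇒ C_A = S·k₂/k₁.
= 8.82×4.11/4.77 = 7.60 mol/dm³.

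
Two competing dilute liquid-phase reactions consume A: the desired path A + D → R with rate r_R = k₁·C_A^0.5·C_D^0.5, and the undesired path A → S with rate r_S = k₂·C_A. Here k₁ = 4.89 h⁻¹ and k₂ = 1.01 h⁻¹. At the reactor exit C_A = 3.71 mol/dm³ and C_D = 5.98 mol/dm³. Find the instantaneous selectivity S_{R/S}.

6.15

S_{R/S} = r_R/r_S = (k₁·C_A^0.5·C_D^0.5)/(k₂·C_A) = (k₁/k₂)·C_A^-0.5·C_D^0.5.
= (4.89×3.710^0.5×5.980^0.5) / (1.01×3.710) = 23.03/3.747 = 6.15.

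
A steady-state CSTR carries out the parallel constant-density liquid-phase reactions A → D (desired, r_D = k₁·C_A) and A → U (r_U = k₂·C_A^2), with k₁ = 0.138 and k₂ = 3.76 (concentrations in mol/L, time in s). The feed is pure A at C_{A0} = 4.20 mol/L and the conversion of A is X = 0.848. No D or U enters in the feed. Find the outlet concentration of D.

Exit C_A = C_{A0}(1−X) = 4.20×0.152 = 0.6384 mol/L.
In a CSTR the entire volume is at exit conditions, so r_D = 0.138×0.6384 = 0.08810 and r_U = 3.76×0.6384^2 = 1.532.
Fraction of consumed A going to D: r_D/(r_D+r_U) = 0.05437.
C_D = 0.05437·C_{A0}·X = 0.05437×4.20×0.848 = 0.194 mol/L.

0.194 mol/L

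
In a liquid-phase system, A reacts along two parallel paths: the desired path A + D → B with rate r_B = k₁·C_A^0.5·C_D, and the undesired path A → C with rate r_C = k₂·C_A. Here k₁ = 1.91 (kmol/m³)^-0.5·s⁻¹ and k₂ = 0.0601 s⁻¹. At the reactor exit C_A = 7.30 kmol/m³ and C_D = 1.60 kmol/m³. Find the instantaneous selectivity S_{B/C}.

S_{B/C} = r_B/r_C = (k₁·C_A^0.5·C_D)/(k₂·C_A) = (k₁/k₂)·C_A^-0.5·C_D.
= (1.91×7.300^0.5×1.600) / (0.0601×7.300) = 8.257/0.4387 = 18.8.
The undesired path is higher order in A, so low C_A (CSTR or dilute feed) favours B.

18.8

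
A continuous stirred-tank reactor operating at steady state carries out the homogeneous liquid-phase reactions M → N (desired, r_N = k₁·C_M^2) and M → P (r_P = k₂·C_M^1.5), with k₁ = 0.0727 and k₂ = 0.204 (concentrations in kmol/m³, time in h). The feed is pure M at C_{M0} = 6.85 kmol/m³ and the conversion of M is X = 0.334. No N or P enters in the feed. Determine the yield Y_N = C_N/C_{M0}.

0.144

Exit C_M = C_{M0}(1−X) = 6.85×0.666 = 4.562 kmol/m³.
In a CSTR the entire volume is at exit conditions, so r_N = 0.0727×4.562^2 = 1.513 and r_P = 0.204×4.562^1.5 = 1.988.
Fraction of consumed M going to N: r_N/(r_N+r_P) = 0.4322.
C_N = 0.4322·C_{M0}·X = 0.4322×6.85×0.334 = 0.989 kmol/m³; Y_N = C_N/C_{M0} = 0.144.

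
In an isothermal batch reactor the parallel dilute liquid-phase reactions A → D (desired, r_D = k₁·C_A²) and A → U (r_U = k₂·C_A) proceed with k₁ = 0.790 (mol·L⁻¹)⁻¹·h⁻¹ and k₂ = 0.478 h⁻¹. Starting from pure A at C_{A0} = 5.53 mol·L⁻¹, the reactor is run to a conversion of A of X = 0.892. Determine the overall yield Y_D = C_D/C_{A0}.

C_A = C_{A0}(1−X) = 0.5972 mol·L⁻¹.
Along a PFR/batch, dC_U/dC_A = −r_U/(r_D+r_U) = −k₂/(k₂+k₁·C_A).
Integrating from C_{A0} to C_A: C_U = (0.478/0.790)·ln[(0.478+0.790·5.53)/(0.478+0.790·0.597)] = 0.6051·ln(4.847/0.9498) = 0.9861 mol·L⁻¹.
Then C_D = (C_{A0}−C_A) − C_U = 4.933 − 0.9861 = 3.947 mol·L⁻¹.
Y_D = C_D/C_{A0} = 3.947/5.53 = 0.714.

0.714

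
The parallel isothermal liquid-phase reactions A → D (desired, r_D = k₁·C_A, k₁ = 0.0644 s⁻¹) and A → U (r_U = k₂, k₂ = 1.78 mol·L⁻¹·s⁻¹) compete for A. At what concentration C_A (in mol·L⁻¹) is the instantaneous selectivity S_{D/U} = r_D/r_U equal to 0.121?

S_{D/U} = (k₁/k₂)·C_A ⇒ C_A = S·k₂/k₁.
= 0.121×1.78/0.0644 = 3.34 mol·L⁻¹.

3.34 mol·L⁻¹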